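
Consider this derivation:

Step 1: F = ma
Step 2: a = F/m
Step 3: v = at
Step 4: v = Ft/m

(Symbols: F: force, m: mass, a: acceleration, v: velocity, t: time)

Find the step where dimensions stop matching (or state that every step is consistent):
No step introduces an error — all steps are dimensionally consistent.

Step 1: F = ma → LHS [L M T^-2], RHS [L M T^-2] ✓
Step 2: a = F/m → LHS [L T^-2], RHS [L T^-2] ✓
Step 3: v = at → LHS [L T^-1], RHS [L T^-1] ✓
Step 4: v = Ft/m → LHS [L T^-1], RHS [L T^-1] ✓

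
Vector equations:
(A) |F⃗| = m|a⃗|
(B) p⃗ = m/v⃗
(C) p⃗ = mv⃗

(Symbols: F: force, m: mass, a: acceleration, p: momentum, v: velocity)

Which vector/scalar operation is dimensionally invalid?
(B) p⃗ = m/v⃗

(A) |F⃗| = m|a⃗|: LHS [L M T^-2], RHS [L M T^-2] ✓ — magnitudes of vectors are scalars
(B) p⃗ = m/v⃗: LHS [L M T^-1], RHS [L^-1 M T] ✗ — momentum is mass times velocity; should be mv⃗ (and division by a vector is undefined)
(C) p⃗ = mv⃗: LHS [L M T^-1], RHS [L M T^-1] ✓ — mass (scalar) times velocity (vector)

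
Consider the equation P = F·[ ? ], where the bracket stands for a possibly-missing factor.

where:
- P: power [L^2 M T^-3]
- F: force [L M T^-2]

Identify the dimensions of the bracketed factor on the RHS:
[L T^-1] — velocity (e.g. v)

P has dimensions [L^2 M T^-3]; F has dimensions [L M T^-2].
The bracketed factor must supply [L^2 M T^-3] / [L M T^-2] = [L T^-1].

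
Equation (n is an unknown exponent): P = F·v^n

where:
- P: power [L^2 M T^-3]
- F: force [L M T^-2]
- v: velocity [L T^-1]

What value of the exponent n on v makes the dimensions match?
n = 1

P has dimensions [L^2 M T^-3]; v has dimensions [L T^-1].
The rest of the RHS has dimensions [L M T^-2], so v^n must supply [L T^-1].
With n = 1: F·v^1 has dimensions [L^2 M T^-3], matching the LHS ✓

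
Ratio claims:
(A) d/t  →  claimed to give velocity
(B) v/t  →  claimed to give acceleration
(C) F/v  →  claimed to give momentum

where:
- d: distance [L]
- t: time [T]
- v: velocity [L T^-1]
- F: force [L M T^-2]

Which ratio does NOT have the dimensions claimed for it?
(C) F/v does not give momentum

(A) d/t: [L T^-1] = velocity [L T^-1] ✓
(B) v/t: [L T^-2] = acceleration [L T^-2] ✓
(C) F/v: [M T^-1] ≠ momentum [L M T^-1] ✗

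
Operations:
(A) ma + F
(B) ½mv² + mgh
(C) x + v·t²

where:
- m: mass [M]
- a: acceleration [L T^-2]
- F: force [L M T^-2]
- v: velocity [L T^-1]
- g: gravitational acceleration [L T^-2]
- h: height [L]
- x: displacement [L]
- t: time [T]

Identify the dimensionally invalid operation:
(C) x + v·t²

(A) ma + F: ma [L M T^-2] and F [L M T^-2] — same dimensions ✓
(B) ½mv² + mgh: ½mv² [L^2 M T^-2] and mgh [L^2 M T^-2] — same dimensions ✓
(C) x + v·t²: x [L] and v·t² [L T] — different dimensions cannot be added/subtracted ✗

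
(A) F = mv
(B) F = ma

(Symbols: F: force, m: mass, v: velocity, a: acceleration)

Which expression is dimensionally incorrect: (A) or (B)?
(A)

(A) F = mv: LHS [L M T^-2], RHS [L M T^-1] ✗
(B) F = ma: LHS [L M T^-2], RHS [L M T^-2] ✓

Expression (A) F = mv is dimensionally incorrect.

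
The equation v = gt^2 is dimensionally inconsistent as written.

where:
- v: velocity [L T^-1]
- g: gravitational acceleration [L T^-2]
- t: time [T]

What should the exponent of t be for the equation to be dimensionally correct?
The exponent of t should be 1: v = gt

The LHS v has dimensions [L T^-1]; t has dimensions [T].
As written, the RHS gt^2 (exponent 2 on t) has dimensions [L], which does not match.
With exponent 1, the RHS gt has dimensions [L T^-1], matching the LHS.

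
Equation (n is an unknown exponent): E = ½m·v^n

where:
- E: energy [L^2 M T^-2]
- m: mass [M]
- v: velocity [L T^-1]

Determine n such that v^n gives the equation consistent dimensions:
n = 2

E has dimensions [L^2 M T^-2]; v has dimensions [L T^-1].
The rest of the RHS has dimensions [M], so v^n must supply [L^2 T^-2].
With n = 2: ½m·v^2 has dimensions [L^2 M T^-2], matching the LHS ✓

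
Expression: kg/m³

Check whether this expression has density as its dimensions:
Yes

The expression kg/m³ has dimensions [L^-3 M], which is exactly density [L^-3 M].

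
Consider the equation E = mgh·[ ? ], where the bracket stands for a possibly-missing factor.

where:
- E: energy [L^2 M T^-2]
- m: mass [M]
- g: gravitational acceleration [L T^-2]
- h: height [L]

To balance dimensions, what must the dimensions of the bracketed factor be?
Nothing is missing — the bracketed factor must be dimensionless.

E has dimensions [L^2 M T^-2] and mgh already has dimensions [L^2 M T^-2], so E = mgh is dimensionally complete.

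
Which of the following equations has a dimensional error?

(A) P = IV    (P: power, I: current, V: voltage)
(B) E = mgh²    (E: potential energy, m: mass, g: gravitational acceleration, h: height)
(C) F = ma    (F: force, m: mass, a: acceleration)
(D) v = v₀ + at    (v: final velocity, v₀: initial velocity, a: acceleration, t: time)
(B) E = mgh²

The equation (B) E = mgh² is dimensionally incorrect.

LHS (E): [L^2 M T^-2]
RHS (mgh²): [L^3 M T^-2] ✗

The dimensions do not match. The other three equations balance.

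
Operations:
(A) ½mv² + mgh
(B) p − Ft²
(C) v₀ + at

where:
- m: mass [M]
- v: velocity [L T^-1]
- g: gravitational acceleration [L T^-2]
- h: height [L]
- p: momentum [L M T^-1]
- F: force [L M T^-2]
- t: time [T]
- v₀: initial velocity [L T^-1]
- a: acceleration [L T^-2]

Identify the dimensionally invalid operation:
(B) p − Ft²

(A) ½mv² + mgh: ½mv² [L^2 M T^-2] and mgh [L^2 M T^-2] — same dimensions ✓
(B) p − Ft²: p [L M T^-1] and Ft² [L M] — different dimensions cannot be added/subtracted ✗
(C) v₀ + at: v₀ [L T^-1] and at [L T^-1] — same dimensions ✓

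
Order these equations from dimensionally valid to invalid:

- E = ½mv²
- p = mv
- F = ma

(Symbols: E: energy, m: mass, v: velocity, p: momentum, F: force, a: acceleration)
Dimensionally correct: E = ½mv², p = mv, F = ma
Dimensionally incorrect: none
Ordered (correct first, then incorrect): E = ½mv², p = mv, F = ma

- E = ½mv²: LHS [L^2 M T^-2], RHS [L^2 M T^-2] → correct ✓
- p = mv: LHS [L M T^-1], RHS [L M T^-1] → correct ✓
- F = ma: LHS [L M T^-2], RHS [L M T^-2] → correct ✓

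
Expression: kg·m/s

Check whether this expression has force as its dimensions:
No

The expression kg·m/s has dimensions [L M T^-1], but force has dimensions [L M T^-2].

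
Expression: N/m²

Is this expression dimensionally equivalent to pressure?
Yes

The expression N/m² has dimensions [L^-1 M T^-2], which is exactly pressure [L^-1 M T^-2].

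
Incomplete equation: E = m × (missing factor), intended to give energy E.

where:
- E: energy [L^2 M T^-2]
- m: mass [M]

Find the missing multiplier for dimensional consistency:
v² (velocity squared), dimensions [L^2 T^-2]

E has dimensions [L^2 M T^-2] and m has dimensions [M].
The missing factor must have dimensions [L^2 M T^-2] / [M] = [L^2 T^-2], i.e. velocity squared (v²).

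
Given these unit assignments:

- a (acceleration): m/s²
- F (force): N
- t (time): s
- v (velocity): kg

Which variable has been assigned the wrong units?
v

The variable v (velocity) should have units m/s, not kg.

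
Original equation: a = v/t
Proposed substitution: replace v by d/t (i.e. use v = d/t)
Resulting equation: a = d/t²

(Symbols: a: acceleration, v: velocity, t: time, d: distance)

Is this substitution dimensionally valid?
Yes

[v] = [L T^-1] and [d/t] = [L T^-1]. These match, so the substitution replaces a quantity by one of the same dimensions and the result a = d/t² has LHS [L T^-2] vs RHS [L T^-2] — still consistent.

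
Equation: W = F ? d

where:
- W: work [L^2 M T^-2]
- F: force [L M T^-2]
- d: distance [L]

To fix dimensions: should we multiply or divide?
multiplication (×): W = F × d

W [L^2 M T^-2]; F [L M T^-2]; d [L].
F × d → [L^2 M T^-2] ✓
F ÷ d → [M T^-2] ✗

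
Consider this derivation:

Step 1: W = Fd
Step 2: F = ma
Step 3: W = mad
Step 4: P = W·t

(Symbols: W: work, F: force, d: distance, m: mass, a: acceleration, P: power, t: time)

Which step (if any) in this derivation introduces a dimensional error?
Step 4

Step 1: W = Fd → LHS [L^2 M T^-2], RHS [L^2 M T^-2] ✓
Step 2: F = ma → LHS [L M T^-2], RHS [L M T^-2] ✓
Step 3: W = mad → LHS [L^2 M T^-2], RHS [L^2 M T^-2] ✓
Step 4: P = W·t → LHS [L^2 M T^-3], RHS [L^2 M T^-1] ✗

The first dimensional inconsistency appears in step 4: P = W·t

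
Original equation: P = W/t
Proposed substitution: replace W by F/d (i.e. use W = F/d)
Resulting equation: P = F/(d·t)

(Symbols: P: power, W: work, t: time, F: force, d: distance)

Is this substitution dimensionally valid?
No

[W] = [L^2 M T^-2] and [F/d] = [M T^-2]. These differ, so the substitution replaces a quantity by one of different dimensions and the result P = F/(d·t) has LHS [L^2 M T^-3] vs RHS [M T^-3] — inconsistent.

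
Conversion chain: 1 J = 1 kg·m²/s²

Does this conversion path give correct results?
The chain is correct (no errors).

Correct: Joule is defined as kg·m²/s²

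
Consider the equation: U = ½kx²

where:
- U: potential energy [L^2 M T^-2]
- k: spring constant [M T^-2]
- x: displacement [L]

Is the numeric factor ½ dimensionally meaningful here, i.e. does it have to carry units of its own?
No

U has dimensions [L^2 M T^-2] and kx² already has dimensions [L^2 M T^-2], so the equation balances without ½ contributing any dimensions. ½ is a pure (dimensionless) number; changing or removing it would not affect dimensional consistency.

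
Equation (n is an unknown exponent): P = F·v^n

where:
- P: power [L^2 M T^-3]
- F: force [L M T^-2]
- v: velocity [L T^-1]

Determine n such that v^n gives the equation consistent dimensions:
n = 1

P has dimensions [L^2 M T^-3]; v has dimensions [L T^-1].
The rest of the RHS has dimensions [L M T^-2], so v^n must supply [L T^-1].
With n = 1: F·v^1 has dimensions [L^2 M T^-3], matching the LHS ✓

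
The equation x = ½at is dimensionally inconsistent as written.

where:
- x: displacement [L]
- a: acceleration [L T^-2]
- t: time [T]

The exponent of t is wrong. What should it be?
The exponent of t should be 2: x = ½at^2

The LHS x has dimensions [L]; t has dimensions [T].
As written, the RHS ½at (exponent 1 on t) has dimensions [L T^-1], which does not match.
With exponent 2, the RHS ½at^2 has dimensions [L], matching the LHS.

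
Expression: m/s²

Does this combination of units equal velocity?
No

The expression m/s² has dimensions [L T^-2], but velocity has dimensions [L T^-1].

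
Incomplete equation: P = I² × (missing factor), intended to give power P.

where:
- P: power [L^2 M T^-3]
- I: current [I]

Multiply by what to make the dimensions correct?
R (resistance), dimensions [I^-2 L^2 M T^-3]

P has dimensions [L^2 M T^-3] and I² has dimensions [I^2].
The missing factor must have dimensions [L^2 M T^-3] / [I^2] = [I^-2 L^2 M T^-3], i.e. resistance (R).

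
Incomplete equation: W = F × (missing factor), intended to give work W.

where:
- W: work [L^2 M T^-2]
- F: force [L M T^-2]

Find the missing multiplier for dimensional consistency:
d (distance), dimensions [L]

W has dimensions [L^2 M T^-2] and F has dimensions [L M T^-2].
The missing factor must have dimensions [L^2 M T^-2] / [L M T^-2] = [L], i.e. distance (d).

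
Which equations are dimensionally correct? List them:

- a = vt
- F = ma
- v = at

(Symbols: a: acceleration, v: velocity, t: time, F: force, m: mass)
Dimensionally correct: F = ma, v = at
Dimensionally incorrect: a = vt
Ordered (correct first, then incorrect): F = ma, v = at, a = vt

- a = vt: LHS [L T^-2], RHS [L] → incorrect ✗
- F = ma: LHS [L M T^-2], RHS [L M T^-2] → correct ✓
- v = at: LHS [L T^-1], RHS [L T^-1] → correct ✓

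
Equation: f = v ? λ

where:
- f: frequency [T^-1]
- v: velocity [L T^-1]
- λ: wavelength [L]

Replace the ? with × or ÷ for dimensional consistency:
division (÷): f = v ÷ λ

f [T^-1]; v [L T^-1]; λ [L].
v × λ → [L^2 T^-1] ✗
v ÷ λ → [T^-1] ✓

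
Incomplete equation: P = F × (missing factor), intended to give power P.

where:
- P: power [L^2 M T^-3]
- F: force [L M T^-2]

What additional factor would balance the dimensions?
v (velocity), dimensions [L T^-1]

P has dimensions [L^2 M T^-3] and F has dimensions [L M T^-2].
The missing factor must have dimensions [L^2 M T^-3] / [L M T^-2] = [L T^-1], i.e. velocity (v).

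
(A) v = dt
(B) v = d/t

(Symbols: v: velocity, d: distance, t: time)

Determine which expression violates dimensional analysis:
(A)

(A) v = dt: LHS [L T^-1], RHS [L T] ✗
(B) v = d/t: LHS [L T^-1], RHS [L T^-1] ✓

Expression (A) v = dt is dimensionally incorrect.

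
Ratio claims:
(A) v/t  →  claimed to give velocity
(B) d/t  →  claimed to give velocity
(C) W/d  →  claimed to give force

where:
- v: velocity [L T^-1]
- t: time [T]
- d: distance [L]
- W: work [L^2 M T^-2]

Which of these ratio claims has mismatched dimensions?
(A) v/t does not give velocity

(A) v/t: [L T^-2] ≠ velocity [L T^-1] ✗
(B) d/t: [L T^-1] = velocity [L T^-1] ✓
(C) W/d: [L M T^-2] = force [L M T^-2] ✓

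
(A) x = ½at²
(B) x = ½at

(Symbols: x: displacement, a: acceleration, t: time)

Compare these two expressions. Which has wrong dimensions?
(B)

(A) x = ½at²: LHS [L], RHS [L] ✓
(B) x = ½at: LHS [L], RHS [L T^-1] ✗

Expression (B) x = ½at is dimensionally incorrect.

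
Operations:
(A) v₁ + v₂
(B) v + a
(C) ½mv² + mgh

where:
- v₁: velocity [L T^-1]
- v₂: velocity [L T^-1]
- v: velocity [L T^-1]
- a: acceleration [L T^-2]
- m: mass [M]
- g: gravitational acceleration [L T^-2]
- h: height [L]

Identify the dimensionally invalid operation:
(B) v + a

(A) v₁ + v₂: v₁ [L T^-1] and v₂ [L T^-1] — same dimensions ✓
(B) v + a: v [L T^-1] and a [L T^-2] — different dimensions cannot be added/subtracted ✗
(C) ½mv² + mgh: ½mv² [L^2 M T^-2] and mgh [L^2 M T^-2] — same dimensions ✓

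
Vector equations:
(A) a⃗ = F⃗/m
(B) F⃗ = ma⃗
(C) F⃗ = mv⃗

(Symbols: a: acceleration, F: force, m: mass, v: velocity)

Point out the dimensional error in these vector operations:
(C) F⃗ = mv⃗

(A) a⃗ = F⃗/m: LHS [L T^-2], RHS [L T^-2] ✓ — force (vector) divided by mass (scalar)
(B) F⃗ = ma⃗: LHS [L M T^-2], RHS [L M T^-2] ✓ — Force and acceleration are vectors, mass is a scalar
(C) F⃗ = mv⃗: LHS [L M T^-2], RHS [L M T^-1] ✗ — mass times velocity is momentum, not force; should be ma⃗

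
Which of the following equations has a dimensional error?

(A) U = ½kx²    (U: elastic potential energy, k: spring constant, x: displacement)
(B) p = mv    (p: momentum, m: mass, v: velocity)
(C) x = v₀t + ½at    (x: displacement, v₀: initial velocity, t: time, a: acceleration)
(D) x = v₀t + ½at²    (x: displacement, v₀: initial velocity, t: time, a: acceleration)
(C) x = v₀t + ½at

The equation (C) x = v₀t + ½at is dimensionally incorrect.

LHS (x): [L]
RHS terms:
  - v₀t: [L] ✓
  - ½at: [L T^-1] ✗ (does not match LHS)

The dimensions do not match. The other three equations balance.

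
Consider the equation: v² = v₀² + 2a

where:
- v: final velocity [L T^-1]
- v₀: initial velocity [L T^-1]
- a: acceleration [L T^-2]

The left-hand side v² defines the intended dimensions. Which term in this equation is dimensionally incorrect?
The term 2a

Checking each RHS term against the LHS:
- v₀²: [L^2 T^-2] — matches v² [L^2 T^-2] ✓
- 2a: [L T^-2] — does NOT match v² [L^2 T^-2] ✗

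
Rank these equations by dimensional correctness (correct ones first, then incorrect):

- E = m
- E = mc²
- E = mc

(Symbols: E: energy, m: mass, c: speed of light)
Dimensionally correct: E = mc²
Dimensionally incorrect: E = m, E = mc
Ordered (correct first, then incorrect): E = mc², E = m, E = mc

- E = m: LHS [L^2 M T^-2], RHS [M] → incorrect ✗
- E = mc²: LHS [L^2 M T^-2], RHS [L^2 M T^-2] → correct ✓
- E = mc: LHS [L^2 M T^-2], RHS [L M T^-1] → incorrect ✗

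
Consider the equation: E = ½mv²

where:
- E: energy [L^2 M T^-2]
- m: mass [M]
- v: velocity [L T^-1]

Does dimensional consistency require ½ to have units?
No

E has dimensions [L^2 M T^-2] and mv² already has dimensions [L^2 M T^-2], so the equation balances without ½ contributing any dimensions. ½ is a pure (dimensionless) number; changing or removing it would not affect dimensional consistency.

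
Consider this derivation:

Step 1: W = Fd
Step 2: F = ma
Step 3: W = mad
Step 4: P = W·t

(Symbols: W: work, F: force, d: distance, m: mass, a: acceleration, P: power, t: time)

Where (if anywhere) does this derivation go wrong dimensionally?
Step 4

Step 1: W = Fd → LHS [L^2 M T^-2], RHS [L^2 M T^-2] ✓
Step 2: F = ma → LHS [L M T^-2], RHS [L M T^-2] ✓
Step 3: W = mad → LHS [L^2 M T^-2], RHS [L^2 M T^-2] ✓
Step 4: P = W·t → LHS [L^2 M T^-3], RHS [L^2 M T^-1] ✗

The first dimensional inconsistency appears in step 4: P = W·t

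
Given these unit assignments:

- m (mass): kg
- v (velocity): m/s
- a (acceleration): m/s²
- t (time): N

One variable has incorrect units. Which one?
t

The variable t (time) should have units s, not N.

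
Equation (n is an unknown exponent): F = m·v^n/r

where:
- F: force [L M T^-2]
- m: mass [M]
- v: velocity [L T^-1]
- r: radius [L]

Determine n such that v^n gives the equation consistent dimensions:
n = 2

F has dimensions [L M T^-2]; v has dimensions [L T^-1].
The rest of the RHS has dimensions [L^-1 M], so v^n must supply [L^2 T^-2].
With n = 2: m·v^2/r has dimensions [L M T^-2], matching the LHS ✓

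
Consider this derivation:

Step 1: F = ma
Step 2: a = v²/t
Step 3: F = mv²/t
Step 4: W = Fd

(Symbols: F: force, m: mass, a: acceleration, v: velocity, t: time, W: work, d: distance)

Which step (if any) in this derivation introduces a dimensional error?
Step 2

Step 1: F = ma → LHS [L M T^-2], RHS [L M T^-2] ✓
Step 2: a = v²/t → LHS [L T^-2], RHS [L^2 T^-3] ✗

The first dimensional inconsistency appears in step 2: a = v²/t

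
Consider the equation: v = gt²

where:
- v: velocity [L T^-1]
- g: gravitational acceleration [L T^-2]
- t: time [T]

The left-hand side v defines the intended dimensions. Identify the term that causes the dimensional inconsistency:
The right-hand side term gt²

v has dimensions [L T^-1], but gt² has dimensions [L], so the term gt² is dimensionally wrong for v.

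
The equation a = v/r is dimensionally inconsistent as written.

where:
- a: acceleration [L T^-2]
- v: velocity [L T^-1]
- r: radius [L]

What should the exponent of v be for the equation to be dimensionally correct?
The exponent of v should be 2: a = v^2/r

The LHS a has dimensions [L T^-2]; v has dimensions [L T^-1].
As written, the RHS v/r (exponent 1 on v) has dimensions [T^-1], which does not match.
With exponent 2, the RHS v^2/r has dimensions [L T^-2], matching the LHS.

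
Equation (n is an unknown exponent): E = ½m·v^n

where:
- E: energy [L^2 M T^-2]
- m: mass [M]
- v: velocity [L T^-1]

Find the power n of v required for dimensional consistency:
n = 2

E has dimensions [L^2 M T^-2]; v has dimensions [L T^-1].
The rest of the RHS has dimensions [M], so v^n must supply [L^2 T^-2].
With n = 2: ½m·v^2 has dimensions [L^2 M T^-2], matching the LHS ✓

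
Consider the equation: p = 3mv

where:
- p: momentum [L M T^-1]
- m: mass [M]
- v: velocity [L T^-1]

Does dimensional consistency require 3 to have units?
No

p has dimensions [L M T^-1] and mv already has dimensions [L M T^-1], so the equation balances without 3 contributing any dimensions. 3 is a pure (dimensionless) number; changing or removing it would not affect dimensional consistency.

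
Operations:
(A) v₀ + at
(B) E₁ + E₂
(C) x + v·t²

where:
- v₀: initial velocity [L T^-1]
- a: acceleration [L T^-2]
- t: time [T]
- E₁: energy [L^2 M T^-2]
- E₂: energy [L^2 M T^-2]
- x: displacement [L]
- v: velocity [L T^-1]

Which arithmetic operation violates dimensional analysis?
(C) x + v·t²

(A) v₀ + at: v₀ [L T^-1] and at [L T^-1] — same dimensions ✓
(B) E₁ + E₂: E₁ [L^2 M T^-2] and E₂ [L^2 M T^-2] — same dimensions ✓
(C) x + v·t²: x [L] and v·t² [L T] — different dimensions cannot be added/subtracted ✗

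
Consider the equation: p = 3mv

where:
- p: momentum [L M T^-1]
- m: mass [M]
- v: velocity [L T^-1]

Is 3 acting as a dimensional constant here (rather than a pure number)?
No

p has dimensions [L M T^-1] and mv already has dimensions [L M T^-1], so the equation balances without 3 contributing any dimensions. 3 is a pure (dimensionless) number; changing or removing it would not affect dimensional consistency.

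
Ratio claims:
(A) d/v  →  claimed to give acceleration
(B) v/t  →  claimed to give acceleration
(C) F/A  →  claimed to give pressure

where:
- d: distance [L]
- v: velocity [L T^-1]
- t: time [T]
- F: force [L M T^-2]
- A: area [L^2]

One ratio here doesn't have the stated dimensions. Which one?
(A) d/v does not give acceleration

(A) d/v: [T] ≠ acceleration [L T^-2] ✗
(B) v/t: [L T^-2] = acceleration [L T^-2] ✓
(C) F/A: [L^-1 M T^-2] = pressure [L^-1 M T^-2] ✓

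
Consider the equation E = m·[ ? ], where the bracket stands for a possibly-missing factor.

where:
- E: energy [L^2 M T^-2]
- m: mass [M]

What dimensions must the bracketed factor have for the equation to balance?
[L^2 T^-2] — velocity squared (e.g. v²)

E has dimensions [L^2 M T^-2]; m has dimensions [M].
The bracketed factor must supply [L^2 M T^-2] / [M] = [L^2 T^-2].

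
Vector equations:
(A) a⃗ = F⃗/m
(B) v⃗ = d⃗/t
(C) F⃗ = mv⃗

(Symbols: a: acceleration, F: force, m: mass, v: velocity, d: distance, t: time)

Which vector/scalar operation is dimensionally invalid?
(C) F⃗ = mv⃗

(A) a⃗ = F⃗/m: LHS [L T^-2], RHS [L T^-2] ✓ — force (vector) divided by mass (scalar)
(B) v⃗ = d⃗/t: LHS [L T^-1], RHS [L T^-1] ✓ — displacement (vector) divided by time (scalar)
(C) F⃗ = mv⃗: LHS [L M T^-2], RHS [L M T^-1] ✗ — mass times velocity is momentum, not force; should be ma⃗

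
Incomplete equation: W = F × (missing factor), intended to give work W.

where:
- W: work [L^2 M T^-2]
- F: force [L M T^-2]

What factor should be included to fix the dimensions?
d (distance), dimensions [L]

W has dimensions [L^2 M T^-2] and F has dimensions [L M T^-2].
The missing factor must have dimensions [L^2 M T^-2] / [L M T^-2] = [L], i.e. distance (d).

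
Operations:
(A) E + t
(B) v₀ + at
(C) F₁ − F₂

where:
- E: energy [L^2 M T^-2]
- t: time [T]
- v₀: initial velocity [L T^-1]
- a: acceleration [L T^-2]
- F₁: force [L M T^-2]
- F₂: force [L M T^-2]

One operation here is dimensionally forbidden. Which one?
(A) E + t

(A) E + t: E [L^2 M T^-2] and t [T] — different dimensions cannot be added/subtracted ✗
(B) v₀ + at: v₀ [L T^-1] and at [L T^-1] — same dimensions ✓
(C) F₁ − F₂: F₁ [L M T^-2] and F₂ [L M T^-2] — same dimensions ✓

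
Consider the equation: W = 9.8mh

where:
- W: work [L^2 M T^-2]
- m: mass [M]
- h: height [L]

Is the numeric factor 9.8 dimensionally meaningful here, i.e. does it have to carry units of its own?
Yes

W has dimensions [L^2 M T^-2], while mh alone has dimensions [L M]. For the equation to balance, the factor 9.8 must carry dimensions [L T^-2] — it is a dimensional constant (a numerical value of a physical quantity with its units suppressed), not a pure number.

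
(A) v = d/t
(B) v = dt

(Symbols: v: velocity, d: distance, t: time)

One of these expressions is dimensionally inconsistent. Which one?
(B)

(A) v = d/t: LHS [L T^-1], RHS [L T^-1] ✓
(B) v = dt: LHS [L T^-1], RHS [L T] ✗

Expression (B) v = dt is dimensionally incorrect.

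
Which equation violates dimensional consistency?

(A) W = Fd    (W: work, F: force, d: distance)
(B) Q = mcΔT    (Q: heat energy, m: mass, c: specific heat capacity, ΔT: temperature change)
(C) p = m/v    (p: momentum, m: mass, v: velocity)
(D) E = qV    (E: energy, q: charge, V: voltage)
(C) p = m/v

The equation (C) p = m/v is dimensionally incorrect.

LHS (p): [L M T^-1]
RHS (m/v): [L^-1 M T] ✗

The dimensions do not match. The other three equations balance.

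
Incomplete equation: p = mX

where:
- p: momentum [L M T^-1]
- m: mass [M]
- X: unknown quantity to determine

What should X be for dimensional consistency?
X = v (velocity), dimensions [L T^-1]

p has dimensions [L M T^-1]; the rest of the RHS (m) has dimensions [M].
So X must have dimensions [L T^-1] — X = v (velocity).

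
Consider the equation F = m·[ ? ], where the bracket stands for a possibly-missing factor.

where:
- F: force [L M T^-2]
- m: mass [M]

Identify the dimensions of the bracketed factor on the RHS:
[L T^-2] — acceleration (e.g. a)

F has dimensions [L M T^-2]; m has dimensions [M].
The bracketed factor must supply [L M T^-2] / [M] = [L T^-2].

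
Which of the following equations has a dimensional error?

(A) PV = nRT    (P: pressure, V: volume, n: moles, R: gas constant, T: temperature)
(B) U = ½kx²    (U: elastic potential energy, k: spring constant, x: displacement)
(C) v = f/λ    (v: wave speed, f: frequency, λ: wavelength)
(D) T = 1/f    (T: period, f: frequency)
(C) v = f/λ

The equation (C) v = f/λ is dimensionally incorrect.

LHS (v): [L T^-1]
RHS (f/λ): [L^-1 T^-1] ✗

The dimensions do not match. The other three equations balance.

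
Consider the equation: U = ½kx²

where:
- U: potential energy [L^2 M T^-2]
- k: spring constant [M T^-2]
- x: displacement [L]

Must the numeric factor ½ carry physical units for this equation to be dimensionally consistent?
No

U has dimensions [L^2 M T^-2] and kx² already has dimensions [L^2 M T^-2], so the equation balances without ½ contributing any dimensions. ½ is a pure (dimensionless) number; changing or removing it would not affect dimensional consistency.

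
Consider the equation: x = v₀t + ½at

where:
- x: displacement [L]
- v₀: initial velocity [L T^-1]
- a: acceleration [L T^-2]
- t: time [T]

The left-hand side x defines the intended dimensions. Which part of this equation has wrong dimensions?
The term ½at

Checking each RHS term against the LHS:
- v₀t: [L] — matches x [L] ✓
- ½at: [L T^-1] — does NOT match x [L] ✗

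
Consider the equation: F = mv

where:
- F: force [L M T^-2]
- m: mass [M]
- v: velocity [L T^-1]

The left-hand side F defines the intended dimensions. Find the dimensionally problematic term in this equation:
The right-hand side term mv

F has dimensions [L M T^-2], but mv has dimensions [L M T^-1], so the term mv is dimensionally wrong for F.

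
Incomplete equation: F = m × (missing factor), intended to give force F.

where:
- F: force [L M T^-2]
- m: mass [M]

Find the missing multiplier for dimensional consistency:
a (acceleration), dimensions [L T^-2]

F has dimensions [L M T^-2] and m has dimensions [M].
The missing factor must have dimensions [L M T^-2] / [M] = [L T^-2], i.e. acceleration (a).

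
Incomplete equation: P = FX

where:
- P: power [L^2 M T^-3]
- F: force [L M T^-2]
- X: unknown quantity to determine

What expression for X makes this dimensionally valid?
X = v (velocity), dimensions [L T^-1]

P has dimensions [L^2 M T^-3]; the rest of the RHS (F) has dimensions [L M T^-2].
So X must have dimensions [L T^-1] — X = v (velocity).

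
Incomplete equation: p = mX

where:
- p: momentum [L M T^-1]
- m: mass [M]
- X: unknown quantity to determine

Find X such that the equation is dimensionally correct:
X = v (velocity), dimensions [L T^-1]

p has dimensions [L M T^-1]; the rest of the RHS (m) has dimensions [M].
So X must have dimensions [L T^-1] — X = v (velocity).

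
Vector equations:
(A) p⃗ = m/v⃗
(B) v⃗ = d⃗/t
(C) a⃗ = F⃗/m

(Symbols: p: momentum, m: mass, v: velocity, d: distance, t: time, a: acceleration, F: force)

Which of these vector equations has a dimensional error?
(A) p⃗ = m/v⃗

(A) p⃗ = m/v⃗: LHS [L M T^-1], RHS [L^-1 M T] ✗ — momentum is mass times velocity; should be mv⃗ (and division by a vector is undefined)
(B) v⃗ = d⃗/t: LHS [L T^-1], RHS [L T^-1] ✓ — displacement (vector) divided by time (scalar)
(C) a⃗ = F⃗/m: LHS [L T^-2], RHS [L T^-2] ✓ — force (vector) divided by mass (scalar)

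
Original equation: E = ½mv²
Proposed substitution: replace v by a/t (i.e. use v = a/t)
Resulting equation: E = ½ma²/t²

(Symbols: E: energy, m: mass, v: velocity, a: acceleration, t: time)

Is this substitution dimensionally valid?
No

[v] = [L T^-1] and [a/t] = [L T^-3]. These differ, so the substitution replaces a quantity by one of different dimensions and the result E = ½ma²/t² has LHS [L^2 M T^-2] vs RHS [L^2 M T^-6] — inconsistent.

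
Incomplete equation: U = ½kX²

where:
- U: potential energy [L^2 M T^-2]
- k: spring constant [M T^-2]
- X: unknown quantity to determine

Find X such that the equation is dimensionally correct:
X = x (displacement), dimensions [L]

U has dimensions [L^2 M T^-2]; the rest of the RHS (½k) has dimensions [M T^-2].
So X² must have dimensions [L^2], i.e. X has dimensions [L] — X = x (displacement).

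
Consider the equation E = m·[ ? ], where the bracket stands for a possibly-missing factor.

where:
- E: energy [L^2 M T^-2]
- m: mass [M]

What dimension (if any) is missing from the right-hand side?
[L^2 T^-2] — velocity squared (e.g. v²)

E has dimensions [L^2 M T^-2]; m has dimensions [M].
The bracketed factor must supply [L^2 M T^-2] / [M] = [L^2 T^-2].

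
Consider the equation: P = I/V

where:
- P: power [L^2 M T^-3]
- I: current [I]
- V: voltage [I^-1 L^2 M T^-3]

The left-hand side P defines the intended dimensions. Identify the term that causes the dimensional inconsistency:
The right-hand side term I/V

P has dimensions [L^2 M T^-3], but I/V has dimensions [I^2 L^-2 M^-1 T^3], so the term I/V is dimensionally wrong for P.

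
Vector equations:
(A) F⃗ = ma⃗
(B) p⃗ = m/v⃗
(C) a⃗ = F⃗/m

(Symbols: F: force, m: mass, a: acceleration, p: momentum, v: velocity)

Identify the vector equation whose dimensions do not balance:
(B) p⃗ = m/v⃗

(A) F⃗ = ma⃗: LHS [L M T^-2], RHS [L M T^-2] ✓ — Force and acceleration are vectors, mass is a scalar
(B) p⃗ = m/v⃗: LHS [L M T^-1], RHS [L^-1 M T] ✗ — momentum is mass times velocity; should be mv⃗ (and division by a vector is undefined)
(C) a⃗ = F⃗/m: LHS [L T^-2], RHS [L T^-2] ✓ — force (vector) divided by mass (scalar)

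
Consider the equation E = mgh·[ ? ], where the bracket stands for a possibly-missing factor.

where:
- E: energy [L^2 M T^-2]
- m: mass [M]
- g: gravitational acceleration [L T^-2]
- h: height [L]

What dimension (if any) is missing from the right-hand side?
Nothing is missing — the bracketed factor must be dimensionless.

E has dimensions [L^2 M T^-2] and mgh already has dimensions [L^2 M T^-2], so E = mgh is dimensionally complete.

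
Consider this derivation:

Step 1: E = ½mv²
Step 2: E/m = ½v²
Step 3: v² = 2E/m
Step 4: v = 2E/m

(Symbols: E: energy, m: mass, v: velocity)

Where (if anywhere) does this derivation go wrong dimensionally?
Step 4

Step 1: E = ½mv² → LHS [L^2 M T^-2], RHS [L^2 M T^-2] ✓
Step 2: E/m = ½v² → LHS [L^2 T^-2], RHS [L^2 T^-2] ✓
Step 3: v² = 2E/m → LHS [L^2 T^-2], RHS [L^2 T^-2] ✓
Step 4: v = 2E/m → LHS [L T^-1], RHS [L^2 T^-2] ✗

The first dimensional inconsistency appears in step 4: v = 2E/m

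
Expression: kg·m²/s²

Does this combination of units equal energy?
Yes

The expression kg·m²/s² has dimensions [L^2 M T^-2], which is exactly energy [L^2 M T^-2].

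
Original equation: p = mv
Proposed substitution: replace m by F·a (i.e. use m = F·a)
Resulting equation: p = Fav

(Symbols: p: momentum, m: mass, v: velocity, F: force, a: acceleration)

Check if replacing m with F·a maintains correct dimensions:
No

[m] = [M] and [F·a] = [L^2 M T^-4]. These differ, so the substitution replaces a quantity by one of different dimensions and the result p = Fav has LHS [L M T^-1] vs RHS [L^3 M T^-5] — inconsistent.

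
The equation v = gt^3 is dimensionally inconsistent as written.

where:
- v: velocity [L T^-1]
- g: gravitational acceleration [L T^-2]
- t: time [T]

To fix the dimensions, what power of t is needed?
The exponent of t should be 1: v = gt

The LHS v has dimensions [L T^-1]; t has dimensions [T].
As written, the RHS gt^3 (exponent 3 on t) has dimensions [L T], which does not match.
With exponent 1, the RHS gt has dimensions [L T^-1], matching the LHS.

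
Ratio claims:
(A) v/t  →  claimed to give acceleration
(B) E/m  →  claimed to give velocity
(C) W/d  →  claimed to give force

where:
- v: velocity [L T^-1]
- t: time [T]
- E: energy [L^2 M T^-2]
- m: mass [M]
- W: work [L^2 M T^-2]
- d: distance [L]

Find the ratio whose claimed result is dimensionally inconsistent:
(B) E/m does not give velocity

(A) v/t: [L T^-2] = acceleration [L T^-2] ✓
(B) E/m: [L^2 T^-2] ≠ velocity [L T^-1] ✗
(C) W/d: [L M T^-2] = force [L M T^-2] ✓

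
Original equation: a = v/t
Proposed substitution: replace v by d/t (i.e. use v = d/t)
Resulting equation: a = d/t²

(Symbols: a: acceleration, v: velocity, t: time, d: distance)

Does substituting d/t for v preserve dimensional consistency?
Yes

[v] = [L T^-1] and [d/t] = [L T^-1]. These match, so the substitution replaces a quantity by one of the same dimensions and the result a = d/t² has LHS [L T^-2] vs RHS [L T^-2] — still consistent.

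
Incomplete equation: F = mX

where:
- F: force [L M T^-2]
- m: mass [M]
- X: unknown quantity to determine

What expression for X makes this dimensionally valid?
X = a (acceleration), dimensions [L T^-2]

F has dimensions [L M T^-2]; the rest of the RHS (m) has dimensions [M].
So X must have dimensions [L T^-2] — X = a (acceleration).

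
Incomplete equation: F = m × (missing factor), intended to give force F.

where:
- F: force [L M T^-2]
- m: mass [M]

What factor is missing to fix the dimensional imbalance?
a (acceleration), dimensions [L T^-2]

F has dimensions [L M T^-2] and m has dimensions [M].
The missing factor must have dimensions [L M T^-2] / [M] = [L T^-2], i.e. acceleration (a).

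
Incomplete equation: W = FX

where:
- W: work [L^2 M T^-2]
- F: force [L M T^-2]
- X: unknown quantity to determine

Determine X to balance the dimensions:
X = d (distance), dimensions [L]

W has dimensions [L^2 M T^-2]; the rest of the RHS (F) has dimensions [L M T^-2].
So X must have dimensions [L] — X = d (distance).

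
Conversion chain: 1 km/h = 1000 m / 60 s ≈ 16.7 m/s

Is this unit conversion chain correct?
The chain is incorrect (it contains an error).

Incorrect: 1 h = 3600 s, not 60 s (1 km/h ≈ 0.278 m/s)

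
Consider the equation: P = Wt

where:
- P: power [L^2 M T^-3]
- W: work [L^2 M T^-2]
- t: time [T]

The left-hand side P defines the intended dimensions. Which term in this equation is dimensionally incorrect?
The right-hand side term Wt

P has dimensions [L^2 M T^-3], but Wt has dimensions [L^2 M T^-1], so the term Wt is dimensionally wrong for P.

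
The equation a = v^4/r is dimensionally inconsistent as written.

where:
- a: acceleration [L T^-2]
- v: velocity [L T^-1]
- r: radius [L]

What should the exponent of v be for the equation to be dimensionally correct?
The exponent of v should be 2: a = v^2/r

The LHS a has dimensions [L T^-2]; v has dimensions [L T^-1].
As written, the RHS v^4/r (exponent 4 on v) has dimensions [L^3 T^-4], which does not match.
With exponent 2, the RHS v^2/r has dimensions [L T^-2], matching the LHS.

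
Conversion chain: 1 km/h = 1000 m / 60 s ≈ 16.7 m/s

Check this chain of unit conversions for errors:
The chain is incorrect (it contains an error).

Incorrect: 1 h = 3600 s, not 60 s (1 km/h ≈ 0.278 m/s)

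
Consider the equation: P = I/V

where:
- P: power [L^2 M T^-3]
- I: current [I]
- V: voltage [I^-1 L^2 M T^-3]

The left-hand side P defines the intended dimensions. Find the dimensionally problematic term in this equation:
The right-hand side term I/V

P has dimensions [L^2 M T^-3], but I/V has dimensions [I^2 L^-2 M^-1 T^3], so the term I/V is dimensionally wrong for P.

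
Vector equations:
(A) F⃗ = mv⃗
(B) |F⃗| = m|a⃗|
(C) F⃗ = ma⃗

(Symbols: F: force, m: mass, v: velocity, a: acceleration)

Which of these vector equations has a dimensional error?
(A) F⃗ = mv⃗

(A) F⃗ = mv⃗: LHS [L M T^-2], RHS [L M T^-1] ✗ — mass times velocity is momentum, not force; should be ma⃗
(B) |F⃗| = m|a⃗|: LHS [L M T^-2], RHS [L M T^-2] ✓ — magnitudes of vectors are scalars
(C) F⃗ = ma⃗: LHS [L M T^-2], RHS [L M T^-2] ✓ — Force and acceleration are vectors, mass is a scalar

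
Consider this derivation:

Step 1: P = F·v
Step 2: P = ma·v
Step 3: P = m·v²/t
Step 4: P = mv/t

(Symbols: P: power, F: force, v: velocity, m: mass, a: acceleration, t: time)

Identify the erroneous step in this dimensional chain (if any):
Step 4

Step 1: P = F·v → LHS [L^2 M T^-3], RHS [L^2 M T^-3] ✓
Step 2: P = ma·v → LHS [L^2 M T^-3], RHS [L^2 M T^-3] ✓
Step 3: P = m·v²/t → LHS [L^2 M T^-3], RHS [L^2 M T^-3] ✓
Step 4: P = mv/t → LHS [L^2 M T^-3], RHS [L M T^-2] ✗

The first dimensional inconsistency appears in step 4: P = mv/t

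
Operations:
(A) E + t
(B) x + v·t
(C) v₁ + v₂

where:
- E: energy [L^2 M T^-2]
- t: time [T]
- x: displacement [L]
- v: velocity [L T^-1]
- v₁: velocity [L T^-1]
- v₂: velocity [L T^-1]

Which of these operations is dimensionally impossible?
(A) E + t

(A) E + t: E [L^2 M T^-2] and t [T] — different dimensions cannot be added/subtracted ✗
(B) x + v·t: x [L] and v·t [L] — same dimensions ✓
(C) v₁ + v₂: v₁ [L T^-1] and v₂ [L T^-1] — same dimensions ✓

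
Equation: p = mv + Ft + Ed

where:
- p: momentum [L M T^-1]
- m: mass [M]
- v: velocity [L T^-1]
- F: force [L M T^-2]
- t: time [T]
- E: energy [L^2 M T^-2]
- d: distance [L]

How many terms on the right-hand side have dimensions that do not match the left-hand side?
1

LHS p: [L M T^-1]
- mv: [L M T^-1] ✓
- Ft: [L M T^-1] ✓
- Ed: [L^3 M T^-2] ✗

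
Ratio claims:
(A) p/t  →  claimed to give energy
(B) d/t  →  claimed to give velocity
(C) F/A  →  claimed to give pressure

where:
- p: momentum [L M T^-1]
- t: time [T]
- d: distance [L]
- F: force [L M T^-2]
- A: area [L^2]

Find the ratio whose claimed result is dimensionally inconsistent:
(A) p/t does not give energy

(A) p/t: [L M T^-2] ≠ energy [L^2 M T^-2] ✗
(B) d/t: [L T^-1] = velocity [L T^-1] ✓
(C) F/A: [L^-1 M T^-2] = pressure [L^-1 M T^-2] ✓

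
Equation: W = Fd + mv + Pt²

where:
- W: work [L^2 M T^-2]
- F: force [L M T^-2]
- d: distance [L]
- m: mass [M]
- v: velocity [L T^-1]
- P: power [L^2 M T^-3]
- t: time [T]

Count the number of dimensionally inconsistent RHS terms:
2

LHS W: [L^2 M T^-2]
- Fd: [L^2 M T^-2] ✓
- mv: [L M T^-1] ✗
- Pt²: [L^2 M T^-1] ✗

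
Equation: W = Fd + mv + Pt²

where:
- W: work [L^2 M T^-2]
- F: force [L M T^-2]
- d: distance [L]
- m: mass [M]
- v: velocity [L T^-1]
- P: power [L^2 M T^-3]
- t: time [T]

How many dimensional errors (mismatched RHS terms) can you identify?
2

LHS W: [L^2 M T^-2]
- Fd: [L^2 M T^-2] ✓
- mv: [L M T^-1] ✗
- Pt²: [L^2 M T^-1] ✗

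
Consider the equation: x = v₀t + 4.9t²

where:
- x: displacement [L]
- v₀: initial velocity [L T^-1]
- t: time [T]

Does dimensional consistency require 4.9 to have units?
Yes

x has dimensions [L], while t² alone has dimensions [T^2]. For the equation to balance, the factor 4.9 must carry dimensions [L T^-2] — it is a dimensional constant (a numerical value of a physical quantity with its units suppressed), not a pure number.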